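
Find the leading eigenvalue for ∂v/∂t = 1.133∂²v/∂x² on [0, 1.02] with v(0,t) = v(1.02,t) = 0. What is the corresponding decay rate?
Eigenvalues: λₙ = 1.133n²π²/1.02².
First three modes:
  n=1: λ₁ = 1.133π²/1.02² ≈ 10.748
  n=2: λ₂ = 4.532π²/1.02² ≈ 42.992 (4× faster decay)
  n=3: λ₃ = 10.197π²/1.02² ≈ 96.732 (9× faster decay)
As t → ∞, higher modes decay exponentially faster. The n=1 mode dominates: v ~ c₁ sin(πx/1.02) e^{-λ₁t}.
Decay rate: λ₁ = 1.133π²/1.02² ≈ 10.748.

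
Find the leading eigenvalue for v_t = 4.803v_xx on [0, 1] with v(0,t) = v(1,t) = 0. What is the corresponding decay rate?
Eigenvalues: λₙ = 4.803n²π².
First three modes:
  n=1: λ₁ = 4.803π² ≈ 47.404
  n=2: λ₂ = 19.212π² ≈ 189.615 (4× faster decay)
  n=3: λ₃ = 43.227π² ≈ 426.633 (9× faster decay)
As t → ∞, higher modes decay exponentially faster. The n=1 mode dominates: v ~ c₁ sin(πx) e^{-λ₁t}.
Decay rate: λ₁ = 4.803π² ≈ 47.404.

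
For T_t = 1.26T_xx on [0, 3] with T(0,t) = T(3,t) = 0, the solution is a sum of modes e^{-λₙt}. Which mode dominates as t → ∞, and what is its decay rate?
Eigenvalues: λₙ = 1.26n²π²/3².
First three modes:
  n=1: λ₁ = 1.26π²/3² ≈ 1.382
  n=2: λ₂ = 5.04π²/3² ≈ 5.527 (4× faster decay)
  n=3: λ₃ = 11.34π²/3² ≈ 12.436 (9× faster decay)
As t → ∞, higher modes decay exponentially faster. The n=1 mode dominates: T ~ c₁ sin(πx/3) e^{-λ₁t}.
Decay rate: λ₁ = 1.26π²/3² ≈ 1.382.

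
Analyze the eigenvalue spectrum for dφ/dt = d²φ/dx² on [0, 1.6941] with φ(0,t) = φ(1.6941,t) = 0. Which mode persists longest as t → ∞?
Eigenvalues: λₙ = n²π²/1.6941².
First three modes:
  n=1: λ₁ = π²/1.6941² ≈ 3.439
  n=2: λ₂ = 4π²/1.6941² ≈ 13.756 (4× faster decay)
  n=3: λ₃ = 9π²/1.6941² ≈ 30.95 (9× faster decay)
As t → ∞, higher modes decay exponentially faster. The n=1 mode dominates: φ ~ c₁ sin(πx/1.6941) e^{-λ₁t}.
Decay rate: λ₁ = π²/1.6941² ≈ 3.439.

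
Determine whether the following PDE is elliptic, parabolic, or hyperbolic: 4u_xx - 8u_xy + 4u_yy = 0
Coefficients: A = 4, B = -8, C = 4. B² - 4AC = 0, which is zero, so the equation is parabolic.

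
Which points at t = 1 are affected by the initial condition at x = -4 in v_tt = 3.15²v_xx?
Domain of influence: [-7.15, -0.85]. Data at x = -4 spreads outward at speed 3.15.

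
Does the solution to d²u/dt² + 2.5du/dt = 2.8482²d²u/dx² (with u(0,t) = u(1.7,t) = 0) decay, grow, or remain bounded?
u → 0. Damping (γ=2.5) dissipates energy; oscillations decay exponentially.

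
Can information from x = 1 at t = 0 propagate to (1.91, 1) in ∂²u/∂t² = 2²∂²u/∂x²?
Yes. The domain of dependence is [-0.09, 3.91], and 1 ∈ [-0.09, 3.91].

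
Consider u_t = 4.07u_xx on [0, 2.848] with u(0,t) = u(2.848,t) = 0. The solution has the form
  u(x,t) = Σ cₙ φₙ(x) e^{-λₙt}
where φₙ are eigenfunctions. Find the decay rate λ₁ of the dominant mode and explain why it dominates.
Eigenvalues: λₙ = 4.07n²π²/2.848².
First three modes:
  n=1: λ₁ = 4.07π²/2.848² ≈ 4.952
  n=2: λ₂ = 16.28π²/2.848² ≈ 19.81 (4× faster decay)
  n=3: λ₃ = 36.63π²/2.848² ≈ 44.571 (9× faster decay)
As t → ∞, higher modes decay exponentially faster. The n=1 mode dominates: u ~ c₁ sin(πx/2.848) e^{-λ₁t}.
Decay rate: λ₁ = 4.07π²/2.848² ≈ 4.952.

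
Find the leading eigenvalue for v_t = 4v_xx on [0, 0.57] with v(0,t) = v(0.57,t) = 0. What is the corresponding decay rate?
Eigenvalues: λₙ = 4n²π²/0.57².
First three modes:
  n=1: λ₁ = 4π²/0.57² ≈ 121.509
  n=2: λ₂ = 16π²/0.57² ≈ 486.038 (4× faster decay)
  n=3: λ₃ = 36π²/0.57² ≈ 1093.585 (9× faster decay)
As t → ∞, higher modes decay exponentially faster. The n=1 mode dominates: v ~ c₁ sin(πx/0.57) e^{-λ₁t}.
Decay rate: λ₁ = 4π²/0.57² ≈ 121.509.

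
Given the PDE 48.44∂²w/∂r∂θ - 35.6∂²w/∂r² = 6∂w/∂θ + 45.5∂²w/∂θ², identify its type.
Rewriting in standard form: -35.6∂²w/∂r² + 48.44∂²w/∂r∂θ - 45.5∂²w/∂θ² - 6∂w/∂θ = 0. The second-order coefficients are A = -35.6, B = 48.44, C = -45.5. Since B² - 4AC = -4132.7664 < 0, this is an elliptic PDE.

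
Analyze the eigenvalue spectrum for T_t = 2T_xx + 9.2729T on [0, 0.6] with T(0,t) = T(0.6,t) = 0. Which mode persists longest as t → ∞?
Eigenvalues: λₙ = 2n²π²/0.6² - 9.2729.
First three modes:
  n=1: λ₁ = 2π²/0.6² - 9.2729 ≈ 45.558
  n=2: λ₂ = 8π²/0.6² - 9.2729 ≈ 210.052
  n=3: λ₃ = 18π²/0.6² - 9.2729 ≈ 484.207
Since 2π²/0.6² ≈ 54.831 > 9.2729, all λₙ > 0.
The n=1 mode decays slowest → dominates as t → ∞.
Asymptotic: T ~ c₁ sin(πx/0.6) e^{-λ₁t} with decay rate λ₁ ≈ 45.558.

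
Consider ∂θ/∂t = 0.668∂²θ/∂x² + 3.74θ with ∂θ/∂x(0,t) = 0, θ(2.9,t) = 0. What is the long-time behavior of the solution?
As t → ∞, θ grows unboundedly. Reaction dominates diffusion (r=3.74 > κπ²/(4L²)≈0.2); solution grows exponentially.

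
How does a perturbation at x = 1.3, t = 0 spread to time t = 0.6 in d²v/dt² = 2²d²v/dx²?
Domain of influence: [0.1, 2.5]. Data at x = 1.3 spreads outward at speed 2.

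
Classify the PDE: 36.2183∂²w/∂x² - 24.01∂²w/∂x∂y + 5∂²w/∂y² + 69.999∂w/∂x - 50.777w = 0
A = 36.2183, B = -24.01, C = 5. Discriminant B² - 4AC = -147.8859. Since -147.8859 < 0, elliptic.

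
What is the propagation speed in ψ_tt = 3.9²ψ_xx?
Speed = 3.9. Information travels along characteristics x = x₀ ± 3.9t.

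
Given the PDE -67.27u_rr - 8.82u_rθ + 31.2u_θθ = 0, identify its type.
The second-order coefficients are A = -67.27, B = -8.82, C = 31.2. Since B² - 4AC = 8473.0884 > 0, this is a hyperbolic PDE.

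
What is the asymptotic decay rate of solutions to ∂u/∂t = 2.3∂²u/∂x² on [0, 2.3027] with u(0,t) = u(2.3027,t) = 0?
Eigenvalues: λₙ = 2.3n²π²/2.3027².
First three modes:
  n=1: λ₁ = 2.3π²/2.3027² ≈ 4.281
  n=2: λ₂ = 9.2π²/2.3027² ≈ 17.124 (4× faster decay)
  n=3: λ₃ = 20.7π²/2.3027² ≈ 38.53 (9× faster decay)
As t → ∞, higher modes decay exponentially faster. The n=1 mode dominates: u ~ c₁ sin(πx/2.3027) e^{-λ₁t}.
Decay rate: λ₁ = 2.3π²/2.3027² ≈ 4.281.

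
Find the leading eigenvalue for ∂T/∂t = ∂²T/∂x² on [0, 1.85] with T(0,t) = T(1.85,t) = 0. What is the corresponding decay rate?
Eigenvalues: λₙ = n²π²/1.85².
First three modes:
  n=1: λ₁ = π²/1.85² ≈ 2.884
  n=2: λ₂ = 4π²/1.85² ≈ 11.535 (4× faster decay)
  n=3: λ₃ = 9π²/1.85² ≈ 25.954 (9× faster decay)
As t → ∞, higher modes decay exponentially faster. The n=1 mode dominates: T ~ c₁ sin(πx/1.85) e^{-λ₁t}.
Decay rate: λ₁ = π²/1.85² ≈ 2.884.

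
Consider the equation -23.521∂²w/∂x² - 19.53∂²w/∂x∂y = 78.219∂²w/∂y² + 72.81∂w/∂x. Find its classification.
Rewriting in standard form: -23.521∂²w/∂x² - 19.53∂²w/∂x∂y - 78.219∂²w/∂y² - 72.81∂w/∂x = 0. Elliptic. (A = -23.521, B = -19.53, C = -78.219 gives B² - 4AC = -6977.735496.)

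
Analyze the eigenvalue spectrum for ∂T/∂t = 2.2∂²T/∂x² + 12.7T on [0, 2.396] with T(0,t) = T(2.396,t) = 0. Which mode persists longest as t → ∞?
Eigenvalues: λₙ = 2.2n²π²/2.396² - 12.7.
First three modes:
  n=1: λ₁ = 2.2π²/2.396² - 12.7 ≈ -8.918
  n=2: λ₂ = 8.8π²/2.396² - 12.7 ≈ 2.429
  n=3: λ₃ = 19.8π²/2.396² - 12.7 ≈ 21.34
Since 2.2π²/2.396² ≈ 3.782 < 12.7, λ₁ < 0.
The n=1 mode grows fastest (−λₙ is largest for n=1) → dominates.
Asymptotic: T ~ c₁ sin(πx/2.396) e^{8.918t} (exponential growth at rate −λ₁ ≈ 8.918).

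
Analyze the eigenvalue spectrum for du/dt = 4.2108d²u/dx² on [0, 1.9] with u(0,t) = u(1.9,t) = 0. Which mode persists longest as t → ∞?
Eigenvalues: λₙ = 4.2108n²π²/1.9².
First three modes:
  n=1: λ₁ = 4.2108π²/1.9² ≈ 11.512
  n=2: λ₂ = 16.8432π²/1.9² ≈ 46.049 (4× faster decay)
  n=3: λ₃ = 37.8972π²/1.9² ≈ 103.61 (9× faster decay)
As t → ∞, higher modes decay exponentially faster. The n=1 mode dominates: u ~ c₁ sin(πx/1.9) e^{-λ₁t}.
Decay rate: λ₁ = 4.2108π²/1.9² ≈ 11.512.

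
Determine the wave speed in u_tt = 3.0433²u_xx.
Speed = 3.0433. Information travels along characteristics x = x₀ ± 3.0433t.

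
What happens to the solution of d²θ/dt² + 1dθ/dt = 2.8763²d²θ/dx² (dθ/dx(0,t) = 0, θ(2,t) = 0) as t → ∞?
θ → 0. Damping (γ=1) dissipates energy; oscillations decay exponentially.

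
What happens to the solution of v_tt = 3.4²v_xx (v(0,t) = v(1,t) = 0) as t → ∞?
v oscillates (no decay). Energy is conserved; the solution oscillates indefinitely as standing waves.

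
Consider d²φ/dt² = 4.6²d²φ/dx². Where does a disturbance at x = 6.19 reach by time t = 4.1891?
Domain of influence: [-13.07986, 25.45986]. Data at x = 6.19 spreads outward at speed 4.6.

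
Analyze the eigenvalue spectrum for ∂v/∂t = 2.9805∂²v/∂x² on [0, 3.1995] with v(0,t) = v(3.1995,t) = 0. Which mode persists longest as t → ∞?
Eigenvalues: λₙ = 2.9805n²π²/3.1995².
First three modes:
  n=1: λ₁ = 2.9805π²/3.1995² ≈ 2.874
  n=2: λ₂ = 11.922π²/3.1995² ≈ 11.494 (4× faster decay)
  n=3: λ₃ = 26.8245π²/3.1995² ≈ 25.862 (9× faster decay)
As t → ∞, higher modes decay exponentially faster. The n=1 mode dominates: v ~ c₁ sin(πx/3.1995) e^{-λ₁t}.
Decay rate: λ₁ = 2.9805π²/3.1995² ≈ 2.874.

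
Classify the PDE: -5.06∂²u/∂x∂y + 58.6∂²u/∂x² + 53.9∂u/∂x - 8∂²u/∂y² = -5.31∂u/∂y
Rewriting in standard form: 58.6∂²u/∂x² - 5.06∂²u/∂x∂y - 8∂²u/∂y² + 53.9∂u/∂x + 5.31∂u/∂y = 0. A = 58.6, B = -5.06, C = -8. Discriminant B² - 4AC = 1900.8036. Since 1900.8036 > 0, hyperbolic.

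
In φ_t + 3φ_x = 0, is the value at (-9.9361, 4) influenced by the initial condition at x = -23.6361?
No. Only data at x = -21.9361 affects (-9.9361, 4). Advection has one-way propagation along characteristics.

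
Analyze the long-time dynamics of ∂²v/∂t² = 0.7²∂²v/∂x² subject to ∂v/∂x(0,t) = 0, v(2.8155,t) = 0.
Long-time behavior: v oscillates (no decay). Energy is conserved; the solution oscillates indefinitely as standing waves.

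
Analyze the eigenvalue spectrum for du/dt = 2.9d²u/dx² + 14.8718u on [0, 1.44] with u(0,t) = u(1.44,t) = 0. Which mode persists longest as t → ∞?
Eigenvalues: λₙ = 2.9n²π²/1.44² - 14.8718.
First three modes:
  n=1: λ₁ = 2.9π²/1.44² - 14.8718 ≈ -1.069
  n=2: λ₂ = 11.6π²/1.44² - 14.8718 ≈ 40.34
  n=3: λ₃ = 26.1π²/1.44² - 14.8718 ≈ 109.355
Since 2.9π²/1.44² ≈ 13.803 < 14.8718, λ₁ < 0.
The n=1 mode grows fastest (−λₙ is largest for n=1) → dominates.
Asymptotic: u ~ c₁ sin(πx/1.44) e^{1.069t} (exponential growth at rate −λ₁ ≈ 1.069).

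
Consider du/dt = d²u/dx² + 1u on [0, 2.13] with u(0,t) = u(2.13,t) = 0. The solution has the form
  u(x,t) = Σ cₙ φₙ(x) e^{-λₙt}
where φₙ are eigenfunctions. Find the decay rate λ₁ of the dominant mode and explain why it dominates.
Eigenvalues: λₙ = n²π²/2.13² - 1.
First three modes:
  n=1: λ₁ = π²/2.13² - 1 ≈ 1.175
  n=2: λ₂ = 4π²/2.13² - 1 ≈ 7.702
  n=3: λ₃ = 9π²/2.13² - 1 ≈ 18.579
Since π²/2.13² ≈ 2.175 > 1, all λₙ > 0.
The n=1 mode decays slowest → dominates as t → ∞.
Asymptotic: u ~ c₁ sin(πx/2.13) e^{-λ₁t} with decay rate λ₁ ≈ 1.175.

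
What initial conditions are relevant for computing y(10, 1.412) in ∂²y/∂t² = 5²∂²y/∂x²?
Domain of dependence: [2.94, 17.06]. Signals travel at speed 5, so data within |x - 10| ≤ 5·1.412 = 7.06 can reach the point.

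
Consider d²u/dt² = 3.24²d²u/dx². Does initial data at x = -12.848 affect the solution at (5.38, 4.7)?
No. The domain of dependence is [-9.848, 20.608], and -12.848 is outside this interval.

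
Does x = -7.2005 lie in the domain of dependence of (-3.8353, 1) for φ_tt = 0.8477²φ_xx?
No. The domain of dependence is [-4.683, -2.9876], and -7.2005 is outside this interval.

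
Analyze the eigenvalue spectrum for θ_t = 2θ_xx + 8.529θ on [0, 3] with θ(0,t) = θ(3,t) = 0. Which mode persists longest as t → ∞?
Eigenvalues: λₙ = 2n²π²/3² - 8.529.
First three modes:
  n=1: λ₁ = 2π²/3² - 8.529 ≈ -6.336
  n=2: λ₂ = 8π²/3² - 8.529 ≈ 0.244
  n=3: λ₃ = 18π²/3² - 8.529 ≈ 11.21
Since 2π²/3² ≈ 2.193 < 8.529, λ₁ < 0.
The n=1 mode grows fastest (−λₙ is largest for n=1) → dominates.
Asymptotic: θ ~ c₁ sin(πx/3) e^{6.336t} (exponential growth at rate −λ₁ ≈ 6.336).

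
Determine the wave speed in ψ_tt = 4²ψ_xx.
Speed = 4. Information travels along characteristics x = x₀ ± 4t.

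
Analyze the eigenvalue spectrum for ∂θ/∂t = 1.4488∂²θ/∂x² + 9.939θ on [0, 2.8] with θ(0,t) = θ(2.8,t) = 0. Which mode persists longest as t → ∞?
Eigenvalues: λₙ = 1.4488n²π²/2.8² - 9.939.
First three modes:
  n=1: λ₁ = 1.4488π²/2.8² - 9.939 ≈ -8.115
  n=2: λ₂ = 5.7952π²/2.8² - 9.939 ≈ -2.644
  n=3: λ₃ = 13.0392π²/2.8² - 9.939 ≈ 6.476
Since 1.4488π²/2.8² ≈ 1.824 < 9.939, λ₁ < 0.
The n=1 mode grows fastest (−λₙ is largest for n=1) → dominates.
Asymptotic: θ ~ c₁ sin(πx/2.8) e^{8.115t} (exponential growth at rate −λ₁ ≈ 8.115).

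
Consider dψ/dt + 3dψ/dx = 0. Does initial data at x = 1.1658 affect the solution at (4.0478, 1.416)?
No. Only data at x = -0.2002 affects (4.0478, 1.416). Advection has one-way propagation along characteristics.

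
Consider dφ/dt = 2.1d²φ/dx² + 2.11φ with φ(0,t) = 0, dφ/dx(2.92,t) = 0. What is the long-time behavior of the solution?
As t → ∞, φ grows unboundedly. Reaction dominates diffusion (r=2.11 > κπ²/(4L²)≈0.61); solution grows exponentially.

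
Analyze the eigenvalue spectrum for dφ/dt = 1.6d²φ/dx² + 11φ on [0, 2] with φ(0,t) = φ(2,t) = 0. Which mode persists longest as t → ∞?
Eigenvalues: λₙ = 1.6n²π²/2² - 11.
First three modes:
  n=1: λ₁ = 1.6π²/2² - 11 ≈ -7.052
  n=2: λ₂ = 6.4π²/2² - 11 ≈ 4.791
  n=3: λ₃ = 14.4π²/2² - 11 ≈ 24.531
Since 1.6π²/2² ≈ 3.948 < 11, λ₁ < 0.
The n=1 mode grows fastest (−λₙ is largest for n=1) → dominates.
Asymptotic: φ ~ c₁ sin(πx/2) e^{7.052t} (exponential growth at rate −λ₁ ≈ 7.052).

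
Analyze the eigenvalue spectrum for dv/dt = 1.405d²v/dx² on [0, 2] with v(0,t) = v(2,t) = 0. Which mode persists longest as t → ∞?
Eigenvalues: λₙ = 1.405n²π²/2².
First three modes:
  n=1: λ₁ = 1.405π²/2² ≈ 3.467
  n=2: λ₂ = 5.62π²/2² ≈ 13.867 (4× faster decay)
  n=3: λ₃ = 12.645π²/2² ≈ 31.2 (9× faster decay)
As t → ∞, higher modes decay exponentially faster. The n=1 mode dominates: v ~ c₁ sin(πx/2) e^{-λ₁t}.
Decay rate: λ₁ = 1.405π²/2² ≈ 3.467.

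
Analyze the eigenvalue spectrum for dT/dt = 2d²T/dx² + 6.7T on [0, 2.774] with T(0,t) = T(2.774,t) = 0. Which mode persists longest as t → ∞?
Eigenvalues: λₙ = 2n²π²/2.774² - 6.7.
First three modes:
  n=1: λ₁ = 2π²/2.774² - 6.7 ≈ -4.135
  n=2: λ₂ = 8π²/2.774² - 6.7 ≈ 3.561
  n=3: λ₃ = 18π²/2.774² - 6.7 ≈ 16.387
Since 2π²/2.774² ≈ 2.565 < 6.7, λ₁ < 0.
The n=1 mode grows fastest (−λₙ is largest for n=1) → dominates.
Asymptotic: T ~ c₁ sin(πx/2.774) e^{4.135t} (exponential growth at rate −λ₁ ≈ 4.135).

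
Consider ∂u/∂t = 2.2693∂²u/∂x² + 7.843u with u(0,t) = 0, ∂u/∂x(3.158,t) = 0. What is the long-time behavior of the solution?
As t → ∞, u grows unboundedly. Reaction dominates diffusion (r=7.843 > κπ²/(4L²)≈0.56); solution grows exponentially.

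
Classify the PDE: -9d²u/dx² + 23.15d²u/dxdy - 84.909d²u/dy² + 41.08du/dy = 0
A = -9, B = 23.15, C = -84.909. Discriminant B² - 4AC = -2520.8015. Since -2520.8015 < 0, elliptic.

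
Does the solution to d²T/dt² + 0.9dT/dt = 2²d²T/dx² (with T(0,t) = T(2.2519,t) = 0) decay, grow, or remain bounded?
T → 0. Damping (γ=0.9) dissipates energy; oscillations decay exponentially.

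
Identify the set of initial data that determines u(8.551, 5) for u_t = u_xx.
The entire real line. The heat equation has infinite propagation speed: any initial disturbance instantly affects all points (though exponentially small far away).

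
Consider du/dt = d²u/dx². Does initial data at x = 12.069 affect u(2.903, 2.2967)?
Yes, for any finite x. The heat equation has infinite propagation speed, so all initial data affects all points at any t > 0.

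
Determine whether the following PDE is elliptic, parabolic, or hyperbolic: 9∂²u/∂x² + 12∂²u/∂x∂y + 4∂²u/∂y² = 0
Coefficients: A = 9, B = 12, C = 4. B² - 4AC = 0, which is zero, so the equation is parabolic.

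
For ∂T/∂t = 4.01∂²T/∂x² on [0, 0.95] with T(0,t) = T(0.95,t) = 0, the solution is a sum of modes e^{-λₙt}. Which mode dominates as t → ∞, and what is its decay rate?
Eigenvalues: λₙ = 4.01n²π²/0.95².
First three modes:
  n=1: λ₁ = 4.01π²/0.95² ≈ 43.853
  n=2: λ₂ = 16.04π²/0.95² ≈ 175.411 (4× faster decay)
  n=3: λ₃ = 36.09π²/0.95² ≈ 394.675 (9× faster decay)
As t → ∞, higher modes decay exponentially faster. The n=1 mode dominates: T ~ c₁ sin(πx/0.95) e^{-λ₁t}.
Decay rate: λ₁ = 4.01π²/0.95² ≈ 43.853.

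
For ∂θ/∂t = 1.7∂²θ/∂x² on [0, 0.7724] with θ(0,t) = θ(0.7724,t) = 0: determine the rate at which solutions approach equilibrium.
Eigenvalues: λₙ = 1.7n²π²/0.7724².
First three modes:
  n=1: λ₁ = 1.7π²/0.7724² ≈ 28.123
  n=2: λ₂ = 6.8π²/0.7724² ≈ 112.493 (4× faster decay)
  n=3: λ₃ = 15.3π²/0.7724² ≈ 253.108 (9× faster decay)
As t → ∞, higher modes decay exponentially faster. The n=1 mode dominates: θ ~ c₁ sin(πx/0.7724) e^{-λ₁t}.
Decay rate: λ₁ = 1.7π²/0.7724² ≈ 28.123.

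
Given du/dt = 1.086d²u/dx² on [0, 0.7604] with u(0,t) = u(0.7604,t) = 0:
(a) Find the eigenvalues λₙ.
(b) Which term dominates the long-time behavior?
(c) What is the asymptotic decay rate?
Eigenvalues: λₙ = 1.086n²π²/0.7604².
First three modes:
  n=1: λ₁ = 1.086π²/0.7604² ≈ 18.537
  n=2: λ₂ = 4.344π²/0.7604² ≈ 74.149 (4× faster decay)
  n=3: λ₃ = 9.774π²/0.7604² ≈ 166.835 (9× faster decay)
As t → ∞, higher modes decay exponentially faster. The n=1 mode dominates: u ~ c₁ sin(πx/0.7604) e^{-λ₁t}.
Decay rate: λ₁ = 1.086π²/0.7604² ≈ 18.537.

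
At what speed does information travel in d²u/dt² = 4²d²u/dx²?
Speed = 4. Information travels along characteristics x = x₀ ± 4t.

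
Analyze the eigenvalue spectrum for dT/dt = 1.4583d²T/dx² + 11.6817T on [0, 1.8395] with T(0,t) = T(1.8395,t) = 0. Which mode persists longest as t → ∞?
Eigenvalues: λₙ = 1.4583n²π²/1.8395² - 11.6817.
First three modes:
  n=1: λ₁ = 1.4583π²/1.8395² - 11.6817 ≈ -7.428
  n=2: λ₂ = 5.8332π²/1.8395² - 11.6817 ≈ 5.332
  n=3: λ₃ = 13.1247π²/1.8395² - 11.6817 ≈ 26.6
Since 1.4583π²/1.8395² ≈ 4.254 < 11.6817, λ₁ < 0.
The n=1 mode grows fastest (−λₙ is largest for n=1) → dominates.
Asymptotic: T ~ c₁ sin(πx/1.8395) e^{7.428t} (exponential growth at rate −λ₁ ≈ 7.428).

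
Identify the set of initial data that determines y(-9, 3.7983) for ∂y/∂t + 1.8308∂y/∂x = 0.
A single point: x = -15.95392764. The characteristic through (-9, 3.7983) is x - 1.8308t = const, so x = -9 - 1.8308·3.7983 = -15.95392764.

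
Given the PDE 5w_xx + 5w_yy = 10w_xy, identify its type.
Rewriting in standard form: 5w_xx - 10w_xy + 5w_yy = 0. The second-order coefficients are A = 5, B = -10, C = 5. Since B² - 4AC = 0 = 0, this is a parabolic PDE.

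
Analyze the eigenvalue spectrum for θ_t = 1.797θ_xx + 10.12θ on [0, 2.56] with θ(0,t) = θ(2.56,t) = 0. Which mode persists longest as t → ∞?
Eigenvalues: λₙ = 1.797n²π²/2.56² - 10.12.
First three modes:
  n=1: λ₁ = 1.797π²/2.56² - 10.12 ≈ -7.414
  n=2: λ₂ = 7.188π²/2.56² - 10.12 ≈ 0.705
  n=3: λ₃ = 16.173π²/2.56² - 10.12 ≈ 14.236
Since 1.797π²/2.56² ≈ 2.706 < 10.12, λ₁ < 0.
The n=1 mode grows fastest (−λₙ is largest for n=1) → dominates.
Asymptotic: θ ~ c₁ sin(πx/2.56) e^{7.414t} (exponential growth at rate −λ₁ ≈ 7.414).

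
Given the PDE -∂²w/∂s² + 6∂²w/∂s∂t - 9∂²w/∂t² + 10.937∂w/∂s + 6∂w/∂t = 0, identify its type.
The second-order coefficients are A = -1, B = 6, C = -9. Since B² - 4AC = 0 = 0, this is a parabolic PDE.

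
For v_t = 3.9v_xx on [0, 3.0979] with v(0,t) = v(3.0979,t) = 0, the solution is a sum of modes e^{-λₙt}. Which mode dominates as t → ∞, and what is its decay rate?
Eigenvalues: λₙ = 3.9n²π²/3.0979².
First three modes:
  n=1: λ₁ = 3.9π²/3.0979² ≈ 4.011
  n=2: λ₂ = 15.6π²/3.0979² ≈ 16.043 (4× faster decay)
  n=3: λ₃ = 35.1π²/3.0979² ≈ 36.097 (9× faster decay)
As t → ∞, higher modes decay exponentially faster. The n=1 mode dominates: v ~ c₁ sin(πx/3.0979) e^{-λ₁t}.
Decay rate: λ₁ = 3.9π²/3.0979² ≈ 4.011.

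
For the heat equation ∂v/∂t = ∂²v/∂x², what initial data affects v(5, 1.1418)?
The entire real line. The heat equation has infinite propagation speed: any initial disturbance instantly affects all points (though exponentially small far away).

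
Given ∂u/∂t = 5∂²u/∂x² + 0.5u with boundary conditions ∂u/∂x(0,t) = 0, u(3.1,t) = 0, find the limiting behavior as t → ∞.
u → 0. Diffusion dominates reaction (r=0.5 < κπ²/(4L²)≈1.28); solution decays.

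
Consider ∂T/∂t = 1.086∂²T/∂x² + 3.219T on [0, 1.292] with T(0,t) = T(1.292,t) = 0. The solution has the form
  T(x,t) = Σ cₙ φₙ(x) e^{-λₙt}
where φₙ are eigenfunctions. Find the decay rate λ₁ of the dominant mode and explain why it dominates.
Eigenvalues: λₙ = 1.086n²π²/1.292² - 3.219.
First three modes:
  n=1: λ₁ = 1.086π²/1.292² - 3.219 ≈ 3.202
  n=2: λ₂ = 4.344π²/1.292² - 3.219 ≈ 22.465
  n=3: λ₃ = 9.774π²/1.292² - 3.219 ≈ 54.57
Since 1.086π²/1.292² ≈ 6.421 > 3.219, all λₙ > 0.
The n=1 mode decays slowest → dominates as t → ∞.
Asymptotic: T ~ c₁ sin(πx/1.292) e^{-λ₁t} with decay rate λ₁ ≈ 3.202.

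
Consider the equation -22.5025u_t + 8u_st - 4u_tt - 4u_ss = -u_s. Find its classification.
Rewriting in standard form: -4u_ss + 8u_st - 4u_tt + u_s - 22.5025u_t = 0. Parabolic. (A = -4, B = 8, C = -4 gives B² - 4AC = 0.)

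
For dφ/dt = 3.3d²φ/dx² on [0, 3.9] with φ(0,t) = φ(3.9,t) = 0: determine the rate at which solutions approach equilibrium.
Eigenvalues: λₙ = 3.3n²π²/3.9².
First three modes:
  n=1: λ₁ = 3.3π²/3.9² ≈ 2.141
  n=2: λ₂ = 13.2π²/3.9² ≈ 8.565 (4× faster decay)
  n=3: λ₃ = 29.7π²/3.9² ≈ 19.272 (9× faster decay)
As t → ∞, higher modes decay exponentially faster. The n=1 mode dominates: φ ~ c₁ sin(πx/3.9) e^{-λ₁t}.
Decay rate: λ₁ = 3.3π²/3.9² ≈ 2.141.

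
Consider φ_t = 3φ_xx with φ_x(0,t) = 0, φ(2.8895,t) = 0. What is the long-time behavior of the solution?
As t → ∞, φ → 0. Heat escapes through the Dirichlet boundary.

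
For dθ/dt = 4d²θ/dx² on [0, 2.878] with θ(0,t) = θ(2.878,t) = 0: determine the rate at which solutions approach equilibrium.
Eigenvalues: λₙ = 4n²π²/2.878².
First three modes:
  n=1: λ₁ = 4π²/2.878² ≈ 4.766
  n=2: λ₂ = 16π²/2.878² ≈ 19.065 (4× faster decay)
  n=3: λ₃ = 36π²/2.878² ≈ 42.896 (9× faster decay)
As t → ∞, higher modes decay exponentially faster. The n=1 mode dominates: θ ~ c₁ sin(πx/2.878) e^{-λ₁t}.
Decay rate: λ₁ = 4π²/2.878² ≈ 4.766.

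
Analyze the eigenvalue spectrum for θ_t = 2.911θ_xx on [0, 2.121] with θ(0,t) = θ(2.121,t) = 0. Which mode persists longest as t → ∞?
Eigenvalues: λₙ = 2.911n²π²/2.121².
First three modes:
  n=1: λ₁ = 2.911π²/2.121² ≈ 6.386
  n=2: λ₂ = 11.644π²/2.121² ≈ 25.546 (4× faster decay)
  n=3: λ₃ = 26.199π²/2.121² ≈ 57.478 (9× faster decay)
As t → ∞, higher modes decay exponentially faster. The n=1 mode dominates: θ ~ c₁ sin(πx/2.121) e^{-λ₁t}.
Decay rate: λ₁ = 2.911π²/2.121² ≈ 6.386.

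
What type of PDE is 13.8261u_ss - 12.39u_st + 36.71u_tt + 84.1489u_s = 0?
With A = 13.8261, B = -12.39, C = 36.71, the discriminant is -1876.712424. This is an elliptic PDE.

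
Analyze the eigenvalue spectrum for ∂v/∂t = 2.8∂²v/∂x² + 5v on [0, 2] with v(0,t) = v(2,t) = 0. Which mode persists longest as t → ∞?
Eigenvalues: λₙ = 2.8n²π²/2² - 5.
First three modes:
  n=1: λ₁ = 2.8π²/2² - 5 ≈ 1.909
  n=2: λ₂ = 11.2π²/2² - 5 ≈ 22.635
  n=3: λ₃ = 25.2π²/2² - 5 ≈ 57.179
Since 2.8π²/2² ≈ 6.909 > 5, all λₙ > 0.
The n=1 mode decays slowest → dominates as t → ∞.
Asymptotic: v ~ c₁ sin(πx/2) e^{-λ₁t} with decay rate λ₁ ≈ 1.909.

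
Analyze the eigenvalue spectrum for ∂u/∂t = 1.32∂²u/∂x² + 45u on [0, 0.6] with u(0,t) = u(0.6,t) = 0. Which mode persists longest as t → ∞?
Eigenvalues: λₙ = 1.32n²π²/0.6² - 45.
First three modes:
  n=1: λ₁ = 1.32π²/0.6² - 45 ≈ -8.811
  n=2: λ₂ = 5.28π²/0.6² - 45 ≈ 99.754
  n=3: λ₃ = 11.88π²/0.6² - 45 ≈ 280.697
Since 1.32π²/0.6² ≈ 36.189 < 45, λ₁ < 0.
The n=1 mode grows fastest (−λₙ is largest for n=1) → dominates.
Asymptotic: u ~ c₁ sin(πx/0.6) e^{8.811t} (exponential growth at rate −λ₁ ≈ 8.811).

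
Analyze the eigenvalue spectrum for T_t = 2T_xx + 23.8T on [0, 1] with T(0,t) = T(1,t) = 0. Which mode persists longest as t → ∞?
Eigenvalues: λₙ = 2n²π²/1² - 23.8.
First three modes:
  n=1: λ₁ = 2π² - 23.8 ≈ -4.061
  n=2: λ₂ = 8π² - 23.8 ≈ 55.157
  n=3: λ₃ = 18π² - 23.8 ≈ 153.853
Since 2π² ≈ 19.739 < 23.8, λ₁ < 0.
The n=1 mode grows fastest (−λₙ is largest for n=1) → dominates.
Asymptotic: T ~ c₁ sin(πx/1) e^{4.061t} (exponential growth at rate −λ₁ ≈ 4.061).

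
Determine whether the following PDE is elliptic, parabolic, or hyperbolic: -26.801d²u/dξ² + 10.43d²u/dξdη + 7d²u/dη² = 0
Coefficients: A = -26.801, B = 10.43, C = 7. B² - 4AC = 859.2129, which is positive, so the equation is hyperbolic.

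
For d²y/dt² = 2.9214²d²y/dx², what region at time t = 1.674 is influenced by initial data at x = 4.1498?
Domain of influence: [-0.7406236, 9.0402236]. Data at x = 4.1498 spreads outward at speed 2.9214.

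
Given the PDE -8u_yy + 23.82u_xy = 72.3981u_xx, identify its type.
Rewriting in standard form: -72.3981u_xx + 23.82u_xy - 8u_yy = 0. The second-order coefficients are A = -72.3981, B = 23.82, C = -8. Since B² - 4AC = -1749.3468 < 0, this is an elliptic PDE.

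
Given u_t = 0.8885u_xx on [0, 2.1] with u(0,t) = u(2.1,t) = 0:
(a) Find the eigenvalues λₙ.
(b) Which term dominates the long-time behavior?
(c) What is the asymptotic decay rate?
Eigenvalues: λₙ = 0.8885n²π²/2.1².
First three modes:
  n=1: λ₁ = 0.8885π²/2.1² ≈ 1.988
  n=2: λ₂ = 3.554π²/2.1² ≈ 7.954 (4× faster decay)
  n=3: λ₃ = 7.9965π²/2.1² ≈ 17.896 (9× faster decay)
As t → ∞, higher modes decay exponentially faster. The n=1 mode dominates: u ~ c₁ sin(πx/2.1) e^{-λ₁t}.
Decay rate: λ₁ = 0.8885π²/2.1² ≈ 1.988.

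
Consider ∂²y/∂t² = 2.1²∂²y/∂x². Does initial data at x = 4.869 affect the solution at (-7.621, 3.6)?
No. The domain of dependence is [-15.181, -0.061], and 4.869 is outside this interval.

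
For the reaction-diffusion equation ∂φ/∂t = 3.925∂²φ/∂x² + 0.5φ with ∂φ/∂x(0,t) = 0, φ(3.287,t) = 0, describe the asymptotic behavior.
φ → 0. Diffusion dominates reaction (r=0.5 < κπ²/(4L²)≈0.9); solution decays.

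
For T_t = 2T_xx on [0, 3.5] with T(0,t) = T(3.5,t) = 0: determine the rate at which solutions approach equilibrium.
Eigenvalues: λₙ = 2n²π²/3.5².
First three modes:
  n=1: λ₁ = 2π²/3.5² ≈ 1.611
  n=2: λ₂ = 8π²/3.5² ≈ 6.445 (4× faster decay)
  n=3: λ₃ = 18π²/3.5² ≈ 14.502 (9× faster decay)
As t → ∞, higher modes decay exponentially faster. The n=1 mode dominates: T ~ c₁ sin(πx/3.5) e^{-λ₁t}.
Decay rate: λ₁ = 2π²/3.5² ≈ 1.611.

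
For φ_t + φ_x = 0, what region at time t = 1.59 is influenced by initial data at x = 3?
At x = 4.59. The characteristic carries data from (3, 0) to (4.59, 1.59).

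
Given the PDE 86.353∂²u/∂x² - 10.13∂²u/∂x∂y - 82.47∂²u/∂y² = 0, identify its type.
The second-order coefficients are A = 86.353, B = -10.13, C = -82.47. Since B² - 4AC = 28588.74454 > 0, this is a hyperbolic PDE.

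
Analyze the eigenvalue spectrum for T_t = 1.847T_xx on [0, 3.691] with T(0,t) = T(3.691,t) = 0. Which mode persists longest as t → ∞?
Eigenvalues: λₙ = 1.847n²π²/3.691².
First three modes:
  n=1: λ₁ = 1.847π²/3.691² ≈ 1.338
  n=2: λ₂ = 7.388π²/3.691² ≈ 5.352 (4× faster decay)
  n=3: λ₃ = 16.623π²/3.691² ≈ 12.043 (9× faster decay)
As t → ∞, higher modes decay exponentially faster. The n=1 mode dominates: T ~ c₁ sin(πx/3.691) e^{-λ₁t}.
Decay rate: λ₁ = 1.847π²/3.691² ≈ 1.338.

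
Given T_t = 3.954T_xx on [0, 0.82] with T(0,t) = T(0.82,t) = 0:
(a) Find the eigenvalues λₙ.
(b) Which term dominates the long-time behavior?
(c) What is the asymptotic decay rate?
Eigenvalues: λₙ = 3.954n²π²/0.82².
First three modes:
  n=1: λ₁ = 3.954π²/0.82² ≈ 58.038
  n=2: λ₂ = 15.816π²/0.82² ≈ 232.15 (4× faster decay)
  n=3: λ₃ = 35.586π²/0.82² ≈ 522.338 (9× faster decay)
As t → ∞, higher modes decay exponentially faster. The n=1 mode dominates: T ~ c₁ sin(πx/0.82) e^{-λ₁t}.
Decay rate: λ₁ = 3.954π²/0.82² ≈ 58.038.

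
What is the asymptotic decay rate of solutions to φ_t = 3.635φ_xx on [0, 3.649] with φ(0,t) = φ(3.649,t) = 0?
Eigenvalues: λₙ = 3.635n²π²/3.649².
First three modes:
  n=1: λ₁ = 3.635π²/3.649² ≈ 2.694
  n=2: λ₂ = 14.54π²/3.649² ≈ 10.777 (4× faster decay)
  n=3: λ₃ = 32.715π²/3.649² ≈ 24.249 (9× faster decay)
As t → ∞, higher modes decay exponentially faster. The n=1 mode dominates: φ ~ c₁ sin(πx/3.649) e^{-λ₁t}.
Decay rate: λ₁ = 3.635π²/3.649² ≈ 2.694.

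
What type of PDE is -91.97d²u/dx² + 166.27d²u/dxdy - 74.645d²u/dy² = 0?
With A = -91.97, B = 166.27, C = -74.645, the discriminant is 185.3103. This is a hyperbolic PDE.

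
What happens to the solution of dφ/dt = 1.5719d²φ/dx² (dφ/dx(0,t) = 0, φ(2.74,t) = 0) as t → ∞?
φ → 0. Heat escapes through the Dirichlet boundary.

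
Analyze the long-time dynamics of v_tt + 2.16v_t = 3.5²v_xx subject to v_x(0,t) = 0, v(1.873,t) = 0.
Long-time behavior: v → 0. Damping (γ=2.16) dissipates energy; oscillations decay exponentially.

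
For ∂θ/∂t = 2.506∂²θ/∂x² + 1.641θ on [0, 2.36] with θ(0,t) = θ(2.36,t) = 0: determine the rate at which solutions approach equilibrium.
Eigenvalues: λₙ = 2.506n²π²/2.36² - 1.641.
First three modes:
  n=1: λ₁ = 2.506π²/2.36² - 1.641 ≈ 2.8
  n=2: λ₂ = 10.024π²/2.36² - 1.641 ≈ 16.122
  n=3: λ₃ = 22.554π²/2.36² - 1.641 ≈ 38.326
Since 2.506π²/2.36² ≈ 4.441 > 1.641, all λₙ > 0.
The n=1 mode decays slowest → dominates as t → ∞.
Asymptotic: θ ~ c₁ sin(πx/2.36) e^{-λ₁t} with decay rate λ₁ ≈ 2.8.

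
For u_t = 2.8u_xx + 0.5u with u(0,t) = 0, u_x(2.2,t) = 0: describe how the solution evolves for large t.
u → 0. Diffusion dominates reaction (r=0.5 < κπ²/(4L²)≈1.43); solution decays.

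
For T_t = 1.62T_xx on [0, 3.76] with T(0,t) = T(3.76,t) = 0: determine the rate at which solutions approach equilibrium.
Eigenvalues: λₙ = 1.62n²π²/3.76².
First three modes:
  n=1: λ₁ = 1.62π²/3.76² ≈ 1.131
  n=2: λ₂ = 6.48π²/3.76² ≈ 4.524 (4× faster decay)
  n=3: λ₃ = 14.58π²/3.76² ≈ 10.178 (9× faster decay)
As t → ∞, higher modes decay exponentially faster. The n=1 mode dominates: T ~ c₁ sin(πx/3.76) e^{-λ₁t}.
Decay rate: λ₁ = 1.62π²/3.76² ≈ 1.131.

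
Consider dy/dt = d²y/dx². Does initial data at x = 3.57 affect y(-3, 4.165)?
Yes, for any finite x. The heat equation has infinite propagation speed, so all initial data affects all points at any t > 0.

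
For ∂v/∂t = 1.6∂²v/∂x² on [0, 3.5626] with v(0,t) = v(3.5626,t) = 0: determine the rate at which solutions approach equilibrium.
Eigenvalues: λₙ = 1.6n²π²/3.5626².
First three modes:
  n=1: λ₁ = 1.6π²/3.5626² ≈ 1.244
  n=2: λ₂ = 6.4π²/3.5626² ≈ 4.977 (4× faster decay)
  n=3: λ₃ = 14.4π²/3.5626² ≈ 11.198 (9× faster decay)
As t → ∞, higher modes decay exponentially faster. The n=1 mode dominates: v ~ c₁ sin(πx/3.5626) e^{-λ₁t}.
Decay rate: λ₁ = 1.6π²/3.5626² ≈ 1.244.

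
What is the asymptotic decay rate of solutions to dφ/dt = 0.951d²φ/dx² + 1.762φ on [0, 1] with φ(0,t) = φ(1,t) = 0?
Eigenvalues: λₙ = 0.951n²π²/1² - 1.762.
First three modes:
  n=1: λ₁ = 0.951π² - 1.762 ≈ 7.624
  n=2: λ₂ = 3.804π² - 1.762 ≈ 35.782
  n=3: λ₃ = 8.559π² - 1.762 ≈ 82.712
Since 0.951π² ≈ 9.386 > 1.762, all λₙ > 0.
The n=1 mode decays slowest → dominates as t → ∞.
Asymptotic: φ ~ c₁ sin(πx/1) e^{-λ₁t} with decay rate λ₁ ≈ 7.624.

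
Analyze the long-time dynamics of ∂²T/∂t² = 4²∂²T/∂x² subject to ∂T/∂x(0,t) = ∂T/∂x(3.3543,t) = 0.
Long-time behavior: T oscillates about a mean that drifts linearly in t (generically unbounded; no decay). There is no damping, so the nonconstant modes persist as standing waves (energy conserved, no decay). But with Neumann conditions at both ends the constant mode has eigenvalue 0: the spatial mean M(t) of T satisfies M'' = 0, so M(t) = M(0) + M'(0)·t. Unless the initial velocity has zero mean (∫T_t(x,0)dx = 0), the solution grows linearly in t (unbounded, though not exponentially); if it does have zero mean, the solution stays bounded and simply oscillates.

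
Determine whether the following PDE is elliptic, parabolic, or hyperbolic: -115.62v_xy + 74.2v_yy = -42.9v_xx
Rewriting in standard form: 42.9v_xx - 115.62v_xy + 74.2v_yy = 0. Coefficients: A = 42.9, B = -115.62, C = 74.2. B² - 4AC = 635.2644, which is positive, so the equation is hyperbolic.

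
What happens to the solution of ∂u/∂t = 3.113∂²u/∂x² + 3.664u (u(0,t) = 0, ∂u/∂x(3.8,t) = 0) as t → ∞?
u grows unboundedly. Reaction dominates diffusion (r=3.664 > κπ²/(4L²)≈0.53); solution grows exponentially.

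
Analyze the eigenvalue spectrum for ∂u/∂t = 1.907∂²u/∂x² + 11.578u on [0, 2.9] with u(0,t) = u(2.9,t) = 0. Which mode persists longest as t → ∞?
Eigenvalues: λₙ = 1.907n²π²/2.9² - 11.578.
First three modes:
  n=1: λ₁ = 1.907π²/2.9² - 11.578 ≈ -9.34
  n=2: λ₂ = 7.628π²/2.9² - 11.578 ≈ -2.626
  n=3: λ₃ = 17.163π²/2.9² - 11.578 ≈ 8.564
Since 1.907π²/2.9² ≈ 2.238 < 11.578, λ₁ < 0.
The n=1 mode grows fastest (−λₙ is largest for n=1) → dominates.
Asymptotic: u ~ c₁ sin(πx/2.9) e^{9.34t} (exponential growth at rate −λ₁ ≈ 9.34).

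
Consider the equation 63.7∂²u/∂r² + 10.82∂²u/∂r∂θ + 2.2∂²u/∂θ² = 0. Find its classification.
Elliptic. (A = 63.7, B = 10.82, C = 2.2 gives B² - 4AC = -443.4876.)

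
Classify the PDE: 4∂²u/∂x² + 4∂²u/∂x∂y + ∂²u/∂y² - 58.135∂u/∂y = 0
A = 4, B = 4, C = 1. Discriminant B² - 4AC = 0. Since 0 = 0, parabolic.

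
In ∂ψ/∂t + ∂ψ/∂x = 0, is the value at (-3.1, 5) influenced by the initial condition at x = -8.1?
Yes. The characteristic through (-3.1, 5) passes through x = -8.1.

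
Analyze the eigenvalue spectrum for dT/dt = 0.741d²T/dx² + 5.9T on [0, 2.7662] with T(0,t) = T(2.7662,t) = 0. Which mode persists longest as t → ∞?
Eigenvalues: λₙ = 0.741n²π²/2.7662² - 5.9.
First three modes:
  n=1: λ₁ = 0.741π²/2.7662² - 5.9 ≈ -4.944
  n=2: λ₂ = 2.964π²/2.7662² - 5.9 ≈ -2.077
  n=3: λ₃ = 6.669π²/2.7662² - 5.9 ≈ 2.702
Since 0.741π²/2.7662² ≈ 0.956 < 5.9, λ₁ < 0.
The n=1 mode grows fastest (−λₙ is largest for n=1) → dominates.
Asymptotic: T ~ c₁ sin(πx/2.7662) e^{4.944t} (exponential growth at rate −λ₁ ≈ 4.944).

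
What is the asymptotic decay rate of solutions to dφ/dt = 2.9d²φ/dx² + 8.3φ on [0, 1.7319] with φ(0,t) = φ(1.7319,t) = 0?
Eigenvalues: λₙ = 2.9n²π²/1.7319² - 8.3.
First three modes:
  n=1: λ₁ = 2.9π²/1.7319² - 8.3 ≈ 1.242
  n=2: λ₂ = 11.6π²/1.7319² - 8.3 ≈ 29.869
  n=3: λ₃ = 26.1π²/1.7319² - 8.3 ≈ 77.581
Since 2.9π²/1.7319² ≈ 9.542 > 8.3, all λₙ > 0.
The n=1 mode decays slowest → dominates as t → ∞.
Asymptotic: φ ~ c₁ sin(πx/1.7319) e^{-λ₁t} with decay rate λ₁ ≈ 1.242.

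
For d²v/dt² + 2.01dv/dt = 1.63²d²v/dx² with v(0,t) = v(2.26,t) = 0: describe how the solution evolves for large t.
v → 0. Damping (γ=2.01) dissipates energy; oscillations decay exponentially.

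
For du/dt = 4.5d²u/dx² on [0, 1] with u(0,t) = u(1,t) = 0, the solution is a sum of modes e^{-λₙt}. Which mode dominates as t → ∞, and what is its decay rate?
Eigenvalues: λₙ = 4.5n²π².
First three modes:
  n=1: λ₁ = 4.5π² ≈ 44.413
  n=2: λ₂ = 18π² ≈ 177.653 (4× faster decay)
  n=3: λ₃ = 40.5π² ≈ 399.719 (9× faster decay)
As t → ∞, higher modes decay exponentially faster. The n=1 mode dominates: u ~ c₁ sin(πx) e^{-λ₁t}.
Decay rate: λ₁ = 4.5π² ≈ 44.413.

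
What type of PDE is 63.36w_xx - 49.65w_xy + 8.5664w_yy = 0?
With A = 63.36, B = -49.65, C = 8.5664, the discriminant is 294.054084. This is a hyperbolic PDE.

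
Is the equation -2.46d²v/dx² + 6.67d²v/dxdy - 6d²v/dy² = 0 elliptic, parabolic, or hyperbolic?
Computing B² - 4AC with A = -2.46, B = 6.67, C = -6: discriminant = -14.5511 (negative). Answer: elliptic.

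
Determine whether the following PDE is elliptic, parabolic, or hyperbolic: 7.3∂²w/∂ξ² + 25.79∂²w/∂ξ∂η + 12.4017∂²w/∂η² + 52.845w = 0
Coefficients: A = 7.3, B = 25.79, C = 12.4017. B² - 4AC = 302.99446, which is positive, so the equation is hyperbolic.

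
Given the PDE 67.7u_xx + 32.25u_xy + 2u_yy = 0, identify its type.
The second-order coefficients are A = 67.7, B = 32.25, C = 2. Since B² - 4AC = 498.4625 > 0, this is a hyperbolic PDE.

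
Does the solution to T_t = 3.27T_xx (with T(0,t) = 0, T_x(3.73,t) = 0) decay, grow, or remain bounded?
T → 0. Heat escapes through the Dirichlet boundary.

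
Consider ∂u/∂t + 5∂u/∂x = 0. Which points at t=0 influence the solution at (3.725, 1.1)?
A single point: x = -1.775. The characteristic through (3.725, 1.1) is x - 5t = const, so x = 3.725 - 5·1.1 = -1.775.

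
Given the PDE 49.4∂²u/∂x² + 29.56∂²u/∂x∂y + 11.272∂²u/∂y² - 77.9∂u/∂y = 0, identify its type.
The second-order coefficients are A = 49.4, B = 29.56, C = 11.272. Since B² - 4AC = -1353.5536 < 0, this is an elliptic PDE.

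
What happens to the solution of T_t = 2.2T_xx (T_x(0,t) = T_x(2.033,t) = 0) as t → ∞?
T → constant (steady state). Heat is conserved (no flux at boundaries); solution approaches the spatial average.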